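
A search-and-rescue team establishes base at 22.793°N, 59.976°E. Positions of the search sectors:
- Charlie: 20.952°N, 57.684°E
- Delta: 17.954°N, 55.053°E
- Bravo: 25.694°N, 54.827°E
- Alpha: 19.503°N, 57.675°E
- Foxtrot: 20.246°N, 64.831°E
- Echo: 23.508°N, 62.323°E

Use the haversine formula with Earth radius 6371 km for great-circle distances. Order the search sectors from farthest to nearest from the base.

Delta, Bravo, Foxtrot, Alpha, Charlie, Echo

Distances from the base:
Delta 17.954°N, 55.053°E: 743.4 km
Bravo 25.694°N, 54.827°E: 613.6 km
Foxtrot 20.246°N, 64.831°E: 576.5 km
Alpha 19.503°N, 57.675°E: 436.8 km
Charlie 20.952°N, 57.684°E: 312.8 km
Echo 23.508°N, 62.323°E: 252.8 km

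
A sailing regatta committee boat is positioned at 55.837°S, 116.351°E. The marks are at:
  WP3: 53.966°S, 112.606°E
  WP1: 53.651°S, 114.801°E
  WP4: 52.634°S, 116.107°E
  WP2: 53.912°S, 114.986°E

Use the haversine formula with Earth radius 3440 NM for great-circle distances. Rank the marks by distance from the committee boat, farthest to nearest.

Distances from the committee boat:
WP4 52.634°S, 116.107°E: 192.5 NM
WP3 53.966°S, 112.606°E: 171.2 NM
WP1 53.651°S, 114.801°E: 141.8 NM
WP2 53.912°S, 114.986°E: 124.8 NM

WP4, WP3, WP1, WP2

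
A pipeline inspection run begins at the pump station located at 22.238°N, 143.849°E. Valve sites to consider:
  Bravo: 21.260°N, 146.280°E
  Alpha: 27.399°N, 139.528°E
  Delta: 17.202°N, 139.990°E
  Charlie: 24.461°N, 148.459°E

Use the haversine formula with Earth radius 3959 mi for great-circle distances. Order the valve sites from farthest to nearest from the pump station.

Alpha, Delta, Charlie, Bravo

Distance from the pump station at 22.238°N, 143.849°E to each:
Alpha 27.399°N, 139.528°E: 447.8 mi
Delta 17.202°N, 139.990°E: 429.0 mi
Charlie 24.461°N, 148.459°E: 330.3 mi
Bravo 21.260°N, 146.280°E: 170.0 mi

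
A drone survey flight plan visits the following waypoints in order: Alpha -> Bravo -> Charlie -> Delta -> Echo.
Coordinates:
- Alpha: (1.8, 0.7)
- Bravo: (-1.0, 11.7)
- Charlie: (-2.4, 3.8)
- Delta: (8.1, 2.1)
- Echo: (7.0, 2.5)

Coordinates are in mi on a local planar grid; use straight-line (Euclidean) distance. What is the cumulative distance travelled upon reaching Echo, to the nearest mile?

Leg distances:
Alpha→Bravo: 11.4 mi  (cumulative 11.4 mi)
Bravo→Charlie: 8.0 mi  (cumulative 19.4 mi)
Charlie→Delta: 10.6 mi  (cumulative 30.0 mi)
Delta→Echo: 1.2 mi  (cumulative 31.2 mi)
Cumulative distance at Echo ≈ 31 mi.

31 mi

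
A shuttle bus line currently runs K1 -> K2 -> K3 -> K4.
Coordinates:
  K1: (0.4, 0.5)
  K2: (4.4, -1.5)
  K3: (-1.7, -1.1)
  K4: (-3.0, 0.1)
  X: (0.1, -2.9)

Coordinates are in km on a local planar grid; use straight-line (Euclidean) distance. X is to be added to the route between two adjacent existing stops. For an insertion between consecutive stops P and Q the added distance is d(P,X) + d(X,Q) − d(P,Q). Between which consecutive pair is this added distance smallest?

Added distance for inserting X between each consecutive pair:
K1–K2: 3.5 km
K2–K3: 1.0 km
K3–K4: 5.1 km
Smallest added distance is 1.0 km, inserting between K2 and K3.

between K2 and K3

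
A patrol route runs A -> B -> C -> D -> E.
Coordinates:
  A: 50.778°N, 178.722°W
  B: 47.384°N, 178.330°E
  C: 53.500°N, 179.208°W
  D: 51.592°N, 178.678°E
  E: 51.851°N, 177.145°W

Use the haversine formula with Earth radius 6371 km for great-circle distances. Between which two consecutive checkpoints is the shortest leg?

Leg distances:
A→B: 434.1 km
B→C: 701.9 km
C→D: 255.8 km
D→E: 289.1 km
The shortest leg is C–D at 255.8 km.

C–D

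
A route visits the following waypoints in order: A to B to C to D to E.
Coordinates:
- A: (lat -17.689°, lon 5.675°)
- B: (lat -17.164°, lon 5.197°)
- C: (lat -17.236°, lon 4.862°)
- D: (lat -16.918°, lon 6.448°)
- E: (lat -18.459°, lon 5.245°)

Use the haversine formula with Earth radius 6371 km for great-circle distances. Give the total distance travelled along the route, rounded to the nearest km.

Leg distances:
A→B: 77.3 km  (cumulative 77.3 km)
B→C: 36.5 km  (cumulative 113.8 km)
C→D: 172.2 km  (cumulative 286.0 km)
D→E: 213.5 km  (cumulative 499.6 km)
Total route length ≈ 500 km.

500 km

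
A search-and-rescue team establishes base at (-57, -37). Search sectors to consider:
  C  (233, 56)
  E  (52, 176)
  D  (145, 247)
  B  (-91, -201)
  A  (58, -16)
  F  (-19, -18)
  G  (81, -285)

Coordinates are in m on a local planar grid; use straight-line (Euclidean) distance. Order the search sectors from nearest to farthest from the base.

F, A, B, E, G, C, D

Distances from the base:
F (-19, -18): 42.5 m
A (58, -16): 116.9 m
B (-91, -201): 167.5 m
E (52, 176): 239.3 m
G (81, -285): 283.8 m
C (233, 56): 304.5 m
D (145, 247): 348.5 m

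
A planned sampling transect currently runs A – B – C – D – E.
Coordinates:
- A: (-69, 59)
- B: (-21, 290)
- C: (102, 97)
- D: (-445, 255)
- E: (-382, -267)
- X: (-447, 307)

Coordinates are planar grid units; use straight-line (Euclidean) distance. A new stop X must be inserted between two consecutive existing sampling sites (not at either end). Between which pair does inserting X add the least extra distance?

Added distance for inserting X between each consecutive pair:
A–B: 642.5
B–C: 785.3
C–D: 70.5
D–E: 103.9
Smallest added distance is 70.5, inserting between C and D.

between C and D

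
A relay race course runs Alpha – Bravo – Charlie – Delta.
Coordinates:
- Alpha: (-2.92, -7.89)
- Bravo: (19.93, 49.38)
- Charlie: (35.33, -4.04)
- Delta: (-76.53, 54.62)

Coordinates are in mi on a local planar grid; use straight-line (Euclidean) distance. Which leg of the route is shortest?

Leg distances:
Alpha→Bravo: 61.7 mi
Bravo→Charlie: 55.6 mi
Charlie→Delta: 126.3 mi
The shortest leg is Bravo–Charlie at 55.6 mi.

Bravo–Charlie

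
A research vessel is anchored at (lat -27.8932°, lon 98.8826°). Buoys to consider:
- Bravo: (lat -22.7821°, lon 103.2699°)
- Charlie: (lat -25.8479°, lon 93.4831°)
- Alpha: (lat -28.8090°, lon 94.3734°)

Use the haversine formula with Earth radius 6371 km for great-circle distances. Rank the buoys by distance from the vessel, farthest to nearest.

Distances from the vessel:
Bravo (lat -22.7821°, lon 103.2699°): 719.1 km
Charlie (lat -25.8479°, lon 93.4831°): 581.8 km
Alpha (lat -28.8090°, lon 94.3734°): 452.8 km

Bravo, Charlie, Alpha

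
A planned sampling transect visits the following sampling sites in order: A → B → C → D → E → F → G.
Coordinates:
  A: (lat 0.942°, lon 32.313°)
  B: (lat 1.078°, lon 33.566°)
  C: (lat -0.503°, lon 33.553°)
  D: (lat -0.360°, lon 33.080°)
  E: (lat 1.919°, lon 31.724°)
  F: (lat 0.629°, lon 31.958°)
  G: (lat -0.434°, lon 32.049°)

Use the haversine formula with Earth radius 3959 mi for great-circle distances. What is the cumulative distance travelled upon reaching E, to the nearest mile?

Leg distances:
A→B: 87.1 mi  (cumulative 87.1 mi)
B→C: 109.2 mi  (cumulative 196.3 mi)
C→D: 34.1 mi  (cumulative 230.5 mi)
D→E: 183.2 mi  (cumulative 413.7 mi)
Cumulative distance at E ≈ 414 mi.

414 mi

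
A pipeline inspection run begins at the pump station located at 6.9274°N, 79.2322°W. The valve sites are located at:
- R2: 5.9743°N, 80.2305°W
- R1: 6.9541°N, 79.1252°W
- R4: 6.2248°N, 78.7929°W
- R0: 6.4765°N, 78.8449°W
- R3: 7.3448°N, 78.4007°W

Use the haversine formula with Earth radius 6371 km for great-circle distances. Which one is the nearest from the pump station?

R1

Distance to each, sorted:
R1: 12.2 km
R0: 65.9 km
R4: 92.0 km
R3: 102.8 km
R2: 153.0 km
The nearest is R1 at 12.2 km.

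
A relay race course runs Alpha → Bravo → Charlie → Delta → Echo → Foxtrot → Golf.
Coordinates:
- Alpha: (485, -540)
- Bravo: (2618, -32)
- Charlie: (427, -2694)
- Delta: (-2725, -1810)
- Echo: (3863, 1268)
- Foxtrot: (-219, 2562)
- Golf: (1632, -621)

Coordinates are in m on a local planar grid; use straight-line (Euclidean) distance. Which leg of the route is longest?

Delta–Echo

Leg distances:
Alpha→Bravo: 2192.7 m
Bravo→Charlie: 3447.7 m
Charlie→Delta: 3273.6 m
Delta→Echo: 7271.6 m
Echo→Foxtrot: 4282.2 m
Foxtrot→Golf: 3682.1 m
The longest leg is Delta–Echo at 7271.6 m.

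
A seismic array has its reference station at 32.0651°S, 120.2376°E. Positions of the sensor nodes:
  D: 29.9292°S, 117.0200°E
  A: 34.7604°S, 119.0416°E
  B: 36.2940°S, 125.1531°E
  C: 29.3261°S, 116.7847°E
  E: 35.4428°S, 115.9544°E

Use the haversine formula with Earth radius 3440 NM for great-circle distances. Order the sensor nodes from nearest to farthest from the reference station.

Distance from the reference station at 32.0651°S, 120.2376°E to each:
A 34.7604°S, 119.0416°E: 172.6 NM
D 29.9292°S, 117.0200°E: 209.4 NM
C 29.3261°S, 116.7847°E: 242.5 NM
E 35.4428°S, 115.9544°E: 294.6 NM
B 36.2940°S, 125.1531°E: 352.1 NM

A, D, C, E, B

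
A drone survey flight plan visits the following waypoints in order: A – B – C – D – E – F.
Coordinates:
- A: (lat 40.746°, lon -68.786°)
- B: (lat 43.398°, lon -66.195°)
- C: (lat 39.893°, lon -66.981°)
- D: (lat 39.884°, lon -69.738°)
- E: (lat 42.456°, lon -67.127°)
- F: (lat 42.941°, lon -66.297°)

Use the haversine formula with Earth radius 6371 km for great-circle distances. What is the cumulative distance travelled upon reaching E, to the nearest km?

1355 km

Leg distances:
A→B: 364.2 km  (cumulative 364.2 km)
B→C: 395.2 km  (cumulative 759.4 km)
C→D: 235.2 km  (cumulative 994.6 km)
D→E: 359.9 km  (cumulative 1354.5 km)
Cumulative distance at E ≈ 1355 km.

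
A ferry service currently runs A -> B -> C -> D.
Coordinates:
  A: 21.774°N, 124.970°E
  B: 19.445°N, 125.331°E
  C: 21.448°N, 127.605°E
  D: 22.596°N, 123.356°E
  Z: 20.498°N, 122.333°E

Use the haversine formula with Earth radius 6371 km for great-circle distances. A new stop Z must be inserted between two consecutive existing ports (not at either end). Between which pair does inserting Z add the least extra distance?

Added distance for inserting Z between each consecutive pair:
A–B: 380.9 km
B–C: 566.8 km
C–D: 357.4 km
Smallest added distance is 357.4 km, inserting between C and D.

between C and D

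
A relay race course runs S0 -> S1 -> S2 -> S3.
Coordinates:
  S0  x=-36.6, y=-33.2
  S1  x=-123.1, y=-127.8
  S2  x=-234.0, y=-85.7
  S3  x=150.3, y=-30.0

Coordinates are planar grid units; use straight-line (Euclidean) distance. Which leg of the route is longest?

S2–S3

Leg distances:
S0→S1: 128.2
S1→S2: 118.6
S2→S3: 388.3
The longest leg is S2–S3 at 388.3.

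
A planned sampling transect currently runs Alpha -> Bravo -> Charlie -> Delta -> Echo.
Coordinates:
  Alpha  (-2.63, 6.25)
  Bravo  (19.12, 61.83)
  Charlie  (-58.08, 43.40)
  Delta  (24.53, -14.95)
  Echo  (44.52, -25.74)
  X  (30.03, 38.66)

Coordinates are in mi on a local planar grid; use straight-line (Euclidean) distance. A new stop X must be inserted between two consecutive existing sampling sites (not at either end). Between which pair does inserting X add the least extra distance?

Added distance for inserting X between each consecutive pair:
Alpha–Bravo: 11.9 mi
Bravo–Charlie: 34.5 mi
Charlie–Delta: 41.0 mi
Delta–Echo: 97.2 mi
Smallest added distance is 11.9 mi, inserting between Alpha and Bravo.

between Alpha and Bravo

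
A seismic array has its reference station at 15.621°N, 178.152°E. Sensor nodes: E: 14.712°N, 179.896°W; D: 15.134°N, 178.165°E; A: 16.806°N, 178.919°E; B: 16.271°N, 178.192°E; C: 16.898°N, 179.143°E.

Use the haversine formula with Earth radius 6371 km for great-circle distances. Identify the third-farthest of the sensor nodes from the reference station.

A

Distances from the reference station (15.621°N, 178.152°E):
E: 232.6 km
C: 177.1 km
A: 155.1 km
B: 72.4 km
D: 54.2 km
The third-farthest is A at 155.1 km.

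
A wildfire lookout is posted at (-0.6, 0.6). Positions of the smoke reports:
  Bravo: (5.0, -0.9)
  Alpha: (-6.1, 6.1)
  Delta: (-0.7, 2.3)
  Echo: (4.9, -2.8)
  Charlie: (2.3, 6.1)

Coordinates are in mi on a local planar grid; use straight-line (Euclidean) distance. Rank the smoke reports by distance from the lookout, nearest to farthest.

Delta, Bravo, Charlie, Echo, Alpha

Distances from the lookout:
Delta (-0.7, 2.3): 1.7 mi
Bravo (5.0, -0.9): 5.8 mi
Charlie (2.3, 6.1): 6.2 mi
Echo (4.9, -2.8): 6.5 mi
Alpha (-6.1, 6.1): 7.8 mi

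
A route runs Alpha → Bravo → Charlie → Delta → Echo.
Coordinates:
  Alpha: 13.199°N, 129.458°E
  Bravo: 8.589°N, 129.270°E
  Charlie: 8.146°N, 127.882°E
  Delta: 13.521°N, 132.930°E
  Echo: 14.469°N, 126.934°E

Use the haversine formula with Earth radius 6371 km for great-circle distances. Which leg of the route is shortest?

Bravo–Charlie

Leg distances:
Alpha→Bravo: 513.0 km
Bravo→Charlie: 160.4 km
Charlie→Delta: 813.0 km
Delta→Echo: 655.4 km
The shortest leg is Bravo–Charlie at 160.4 km.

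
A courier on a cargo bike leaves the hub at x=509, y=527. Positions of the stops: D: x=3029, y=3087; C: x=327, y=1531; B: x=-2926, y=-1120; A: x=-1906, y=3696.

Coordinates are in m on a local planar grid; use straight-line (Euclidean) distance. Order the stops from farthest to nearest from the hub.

Computing each straight-line distance from x=509, y=527:
A x=-1906, y=3696: 3984.3 m
B x=-2926, y=-1120: 3809.4 m
D x=3029, y=3087: 3592.2 m
C x=327, y=1531: 1020.4 m

A, B, D, C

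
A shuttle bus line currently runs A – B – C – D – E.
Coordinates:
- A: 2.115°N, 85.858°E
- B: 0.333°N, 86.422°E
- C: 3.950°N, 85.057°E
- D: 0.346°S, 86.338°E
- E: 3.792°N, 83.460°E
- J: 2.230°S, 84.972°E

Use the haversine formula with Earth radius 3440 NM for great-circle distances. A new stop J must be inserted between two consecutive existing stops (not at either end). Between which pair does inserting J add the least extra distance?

between D and E

Added distance for inserting J between each consecutive pair:
A–B: 330.8 NM
B–C: 315.8 NM
C–D: 241.6 NM
D–E: 209.9 NM
Smallest added distance is 209.9 NM, inserting between D and E.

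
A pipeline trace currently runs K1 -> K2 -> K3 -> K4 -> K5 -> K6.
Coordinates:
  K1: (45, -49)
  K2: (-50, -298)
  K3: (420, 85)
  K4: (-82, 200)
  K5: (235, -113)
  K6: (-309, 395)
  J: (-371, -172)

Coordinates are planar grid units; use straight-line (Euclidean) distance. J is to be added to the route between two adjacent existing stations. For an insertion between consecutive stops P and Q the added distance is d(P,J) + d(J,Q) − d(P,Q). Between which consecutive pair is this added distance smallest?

between K5 and K6

Added distance for inserting J between each consecutive pair:
K1–K2: 512.1
K2–K3: 570.3
K3–K4: 787.8
K4–K5: 634.4
K5–K6: 434.9
Smallest added distance is 434.9, inserting between K5 and K6.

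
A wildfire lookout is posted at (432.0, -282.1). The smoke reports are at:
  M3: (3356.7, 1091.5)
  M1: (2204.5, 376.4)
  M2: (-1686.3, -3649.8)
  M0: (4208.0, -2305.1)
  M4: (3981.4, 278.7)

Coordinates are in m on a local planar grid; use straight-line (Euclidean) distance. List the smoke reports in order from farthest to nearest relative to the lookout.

Distance from the lookout at (432.0, -282.1) to each:
M0 (4208.0, -2305.1): 4283.8 m
M2 (-1686.3, -3649.8): 3978.5 m
M4 (3981.4, 278.7): 3593.4 m
M3 (3356.7, 1091.5): 3231.2 m
M1 (2204.5, 376.4): 1890.9 m

M0, M2, M4, M3, M1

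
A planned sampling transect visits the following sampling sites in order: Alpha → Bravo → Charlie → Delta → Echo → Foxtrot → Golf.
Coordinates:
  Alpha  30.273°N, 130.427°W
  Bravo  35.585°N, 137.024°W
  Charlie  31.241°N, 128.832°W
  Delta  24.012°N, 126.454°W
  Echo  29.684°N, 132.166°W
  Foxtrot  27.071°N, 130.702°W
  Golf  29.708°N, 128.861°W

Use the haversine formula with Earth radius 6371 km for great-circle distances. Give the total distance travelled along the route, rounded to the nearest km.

Leg distances:
Alpha→Bravo: 852.8 km  (cumulative 852.8 km)
Bravo→Charlie: 900.3 km  (cumulative 1753.1 km)
Charlie→Delta: 837.2 km  (cumulative 2590.3 km)
Delta→Echo: 847.6 km  (cumulative 3437.8 km)
Echo→Foxtrot: 323.9 km  (cumulative 3761.8 km)
Foxtrot→Golf: 344.1 km  (cumulative 4105.9 km)
Total route length ≈ 4106 km.

4106 km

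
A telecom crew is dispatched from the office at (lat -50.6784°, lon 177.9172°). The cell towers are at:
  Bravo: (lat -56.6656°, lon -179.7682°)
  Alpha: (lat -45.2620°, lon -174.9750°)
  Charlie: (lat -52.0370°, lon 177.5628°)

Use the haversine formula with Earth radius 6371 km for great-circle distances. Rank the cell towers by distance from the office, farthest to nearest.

Computing each great-circle distance from (lat -50.6784°, lon 177.9172°):
Alpha (lat -45.2620°, lon -174.9750°): 801.0 km
Bravo (lat -56.6656°, lon -179.7682°): 682.9 km
Charlie (lat -52.0370°, lon 177.5628°): 153.1 km

Alpha, Bravo, Charlie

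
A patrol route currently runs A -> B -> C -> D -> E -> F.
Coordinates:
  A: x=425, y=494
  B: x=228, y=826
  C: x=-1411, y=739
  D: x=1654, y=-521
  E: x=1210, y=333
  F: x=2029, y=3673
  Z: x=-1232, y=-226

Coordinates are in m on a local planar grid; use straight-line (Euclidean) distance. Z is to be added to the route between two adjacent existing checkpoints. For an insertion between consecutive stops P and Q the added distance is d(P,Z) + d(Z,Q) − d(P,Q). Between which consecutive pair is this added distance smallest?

between C and D

Added distance for inserting Z between each consecutive pair:
A–B: 3220.1 m
B–C: 1139.7 m
C–D: 568.6 m
D–E: 4443.7 m
E–F: 4149.2 m
Smallest added distance is 568.6 m, inserting between C and D.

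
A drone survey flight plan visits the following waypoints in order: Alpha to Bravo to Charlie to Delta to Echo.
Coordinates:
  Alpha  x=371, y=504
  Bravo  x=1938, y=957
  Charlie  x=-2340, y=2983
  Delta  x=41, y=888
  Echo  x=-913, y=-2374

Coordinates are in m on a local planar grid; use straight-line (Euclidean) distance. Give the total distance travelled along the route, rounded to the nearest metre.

12935 m

Leg distances:
Alpha→Bravo: 1631.2 m  (cumulative 1631.2 m)
Bravo→Charlie: 4733.5 m  (cumulative 6364.7 m)
Charlie→Delta: 3171.5 m  (cumulative 9536.1 m)
Delta→Echo: 3398.6 m  (cumulative 12934.8 m)
Total route length ≈ 12935 m.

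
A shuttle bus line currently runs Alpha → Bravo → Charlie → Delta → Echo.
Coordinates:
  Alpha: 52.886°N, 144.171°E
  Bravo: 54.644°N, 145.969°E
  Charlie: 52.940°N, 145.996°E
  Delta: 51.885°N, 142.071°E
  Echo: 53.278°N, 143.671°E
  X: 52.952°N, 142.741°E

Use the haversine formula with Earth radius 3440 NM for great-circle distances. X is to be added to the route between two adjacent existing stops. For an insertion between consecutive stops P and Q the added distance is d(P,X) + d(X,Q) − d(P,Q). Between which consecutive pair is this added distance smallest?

Added distance for inserting X between each consecutive pair:
Alpha–Bravo: 81.6 NM
Bravo–Charlie: 168.5 NM
Charlie–Delta: 29.3 NM
Delta–Echo: 5.4 NM
Smallest added distance is 5.4 NM, inserting between Delta and Echo.

between Delta and Echo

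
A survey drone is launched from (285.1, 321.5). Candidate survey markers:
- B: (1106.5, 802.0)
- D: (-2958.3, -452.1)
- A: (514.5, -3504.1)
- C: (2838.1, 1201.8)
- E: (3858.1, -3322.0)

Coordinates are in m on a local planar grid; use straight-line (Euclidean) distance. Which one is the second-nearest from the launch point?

Distance to each, sorted:
B: 951.6 m
C: 2700.5 m
D: 3334.4 m
A: 3832.5 m
E: 5103.1 m
The second-nearest is C at 2700.5 m.

C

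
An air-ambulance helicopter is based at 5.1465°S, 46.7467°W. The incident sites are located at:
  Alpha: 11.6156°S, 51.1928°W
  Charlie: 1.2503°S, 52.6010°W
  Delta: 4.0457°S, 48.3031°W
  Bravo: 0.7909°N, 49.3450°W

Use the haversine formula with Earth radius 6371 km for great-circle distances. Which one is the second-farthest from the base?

Distance to each, sorted:
Alpha: 869.7 km
Charlie: 781.0 km
Bravo: 720.5 km
Delta: 211.5 km
The second-farthest is Charlie at 781.0 km.

Charlie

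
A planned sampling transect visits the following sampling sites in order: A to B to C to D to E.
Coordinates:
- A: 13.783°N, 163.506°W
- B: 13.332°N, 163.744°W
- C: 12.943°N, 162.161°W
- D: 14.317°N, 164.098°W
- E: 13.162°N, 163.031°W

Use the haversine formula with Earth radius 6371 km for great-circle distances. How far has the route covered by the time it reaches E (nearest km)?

Leg distances:
A→B: 56.4 km  (cumulative 56.4 km)
B→C: 176.8 km  (cumulative 233.2 km)
C→D: 259.1 km  (cumulative 492.3 km)
D→E: 172.6 km  (cumulative 664.8 km)
Cumulative distance at E ≈ 665 km.

665 km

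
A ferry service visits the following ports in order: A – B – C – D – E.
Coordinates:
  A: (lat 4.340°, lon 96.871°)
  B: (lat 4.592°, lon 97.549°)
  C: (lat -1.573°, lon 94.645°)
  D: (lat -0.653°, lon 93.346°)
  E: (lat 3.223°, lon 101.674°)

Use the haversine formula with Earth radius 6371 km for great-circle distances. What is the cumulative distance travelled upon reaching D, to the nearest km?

Leg distances:
A→B: 80.2 km  (cumulative 80.2 km)
B→C: 757.6 km  (cumulative 837.9 km)
C→D: 177.0 km  (cumulative 1014.8 km)
Cumulative distance at D ≈ 1015 km.

1015 km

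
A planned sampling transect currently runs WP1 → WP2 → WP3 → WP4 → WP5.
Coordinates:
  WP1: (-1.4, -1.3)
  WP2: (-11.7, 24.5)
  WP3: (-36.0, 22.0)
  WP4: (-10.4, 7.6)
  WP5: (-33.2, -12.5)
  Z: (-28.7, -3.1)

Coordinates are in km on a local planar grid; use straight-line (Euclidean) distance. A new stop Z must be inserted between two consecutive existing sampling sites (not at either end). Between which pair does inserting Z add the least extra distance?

Added distance for inserting Z between each consecutive pair:
WP1–WP2: 32.0 km
WP2–WP3: 34.1 km
WP3–WP4: 18.0 km
WP4–WP5: 1.2 km
Smallest added distance is 1.2 km, inserting between WP4 and WP5.

between WP4 and WP5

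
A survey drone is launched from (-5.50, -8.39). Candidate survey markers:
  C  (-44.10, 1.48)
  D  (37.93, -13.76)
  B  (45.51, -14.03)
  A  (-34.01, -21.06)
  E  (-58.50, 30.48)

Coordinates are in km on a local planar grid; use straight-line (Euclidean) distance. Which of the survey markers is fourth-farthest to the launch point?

Distance to each, sorted:
E: 65.7 km
B: 51.3 km
D: 43.8 km
C: 39.8 km
A: 31.2 km
The fourth-farthest is C at 39.8 km.

C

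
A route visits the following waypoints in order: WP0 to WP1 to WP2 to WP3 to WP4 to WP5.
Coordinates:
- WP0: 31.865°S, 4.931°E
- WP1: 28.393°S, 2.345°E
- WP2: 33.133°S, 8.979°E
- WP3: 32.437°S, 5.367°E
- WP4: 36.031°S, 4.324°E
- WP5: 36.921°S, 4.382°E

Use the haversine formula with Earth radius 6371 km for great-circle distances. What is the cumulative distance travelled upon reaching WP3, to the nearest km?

Leg distances:
WP0→WP1: 459.2 km  (cumulative 459.2 km)
WP1→WP2: 824.0 km  (cumulative 1283.2 km)
WP2→WP3: 346.4 km  (cumulative 1629.6 km)
Cumulative distance at WP3 ≈ 1630 km.

1630 km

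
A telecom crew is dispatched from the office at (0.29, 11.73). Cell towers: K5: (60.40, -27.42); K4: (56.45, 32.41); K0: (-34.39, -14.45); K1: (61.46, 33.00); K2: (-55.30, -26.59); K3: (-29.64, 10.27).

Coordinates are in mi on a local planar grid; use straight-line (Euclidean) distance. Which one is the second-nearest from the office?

K0

Distance to each, sorted:
K3: 30.0 mi
K0: 43.5 mi
K4: 59.8 mi
K1: 64.8 mi
K2: 67.5 mi
K5: 71.7 mi
The second-nearest is K0 at 43.5 mi.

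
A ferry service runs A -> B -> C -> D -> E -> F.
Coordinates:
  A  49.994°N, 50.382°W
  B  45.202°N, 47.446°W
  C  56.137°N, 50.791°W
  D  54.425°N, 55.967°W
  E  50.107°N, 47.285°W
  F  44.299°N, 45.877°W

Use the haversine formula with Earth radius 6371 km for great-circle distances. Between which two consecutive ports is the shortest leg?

Leg distances:
A→B: 576.4 km
B→C: 1238.2 km
C→D: 378.9 km
D→E: 760.4 km
E→F: 654.5 km
The shortest leg is C–D at 378.9 km.

C–D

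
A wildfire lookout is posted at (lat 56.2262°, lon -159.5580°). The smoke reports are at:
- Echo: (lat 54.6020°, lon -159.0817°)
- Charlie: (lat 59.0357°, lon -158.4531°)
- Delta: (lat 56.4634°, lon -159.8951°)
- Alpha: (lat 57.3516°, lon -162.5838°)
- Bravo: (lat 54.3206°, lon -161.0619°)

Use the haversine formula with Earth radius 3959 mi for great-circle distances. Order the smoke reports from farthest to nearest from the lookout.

Distance from the lookout at (lat 56.2262°, lon -159.5580°) to each:
Charlie (lat 59.0357°, lon -158.4531°): 198.4 mi
Bravo (lat 54.3206°, lon -161.0619°): 144.4 mi
Alpha (lat 57.3516°, lon -162.5838°): 138.4 mi
Echo (lat 54.6020°, lon -159.0817°): 113.8 mi
Delta (lat 56.4634°, lon -159.8951°): 20.9 mi

Charlie, Bravo, Alpha, Echo, Delta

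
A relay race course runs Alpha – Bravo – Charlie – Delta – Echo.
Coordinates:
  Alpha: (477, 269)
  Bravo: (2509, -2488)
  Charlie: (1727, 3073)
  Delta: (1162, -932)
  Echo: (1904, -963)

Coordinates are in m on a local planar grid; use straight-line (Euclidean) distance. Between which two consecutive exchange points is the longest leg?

Leg distances:
Alpha→Bravo: 3424.9 m
Bravo→Charlie: 5615.7 m
Charlie→Delta: 4044.7 m
Delta→Echo: 742.6 m
The longest leg is Bravo–Charlie at 5615.7 m.

Bravo–Charlie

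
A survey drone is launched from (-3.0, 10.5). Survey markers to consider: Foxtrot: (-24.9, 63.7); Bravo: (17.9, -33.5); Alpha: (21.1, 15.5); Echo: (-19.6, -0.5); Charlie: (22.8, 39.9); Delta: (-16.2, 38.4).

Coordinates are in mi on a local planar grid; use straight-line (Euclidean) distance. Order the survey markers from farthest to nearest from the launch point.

Foxtrot, Bravo, Charlie, Delta, Alpha, Echo

Computing each straight-line distance from (-3.0, 10.5):
Foxtrot (-24.9, 63.7): 57.5 mi
Bravo (17.9, -33.5): 48.7 mi
Charlie (22.8, 39.9): 39.1 mi
Delta (-16.2, 38.4): 30.9 mi
Alpha (21.1, 15.5): 24.6 mi
Echo (-19.6, -0.5): 19.9 mi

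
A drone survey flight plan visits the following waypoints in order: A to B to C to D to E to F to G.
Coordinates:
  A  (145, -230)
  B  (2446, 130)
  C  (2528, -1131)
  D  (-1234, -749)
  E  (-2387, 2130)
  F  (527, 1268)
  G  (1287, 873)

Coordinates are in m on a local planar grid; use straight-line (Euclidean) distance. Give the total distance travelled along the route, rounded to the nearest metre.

14371 m

Leg distances:
A→B: 2329.0 m  (cumulative 2329.0 m)
B→C: 1263.7 m  (cumulative 3592.7 m)
C→D: 3781.3 m  (cumulative 7374.0 m)
D→E: 3101.3 m  (cumulative 10475.3 m)
E→F: 3038.8 m  (cumulative 13514.1 m)
F→G: 856.5 m  (cumulative 14370.6 m)
Total route length ≈ 14371 m.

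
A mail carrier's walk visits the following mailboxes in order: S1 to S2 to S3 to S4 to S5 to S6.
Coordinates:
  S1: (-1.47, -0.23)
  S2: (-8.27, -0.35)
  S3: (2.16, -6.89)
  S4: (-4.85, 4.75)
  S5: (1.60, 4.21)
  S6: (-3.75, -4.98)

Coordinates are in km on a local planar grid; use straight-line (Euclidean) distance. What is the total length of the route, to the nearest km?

50 km

Leg distances:
S1→S2: 6.8 km  (cumulative 6.8 km)
S2→S3: 12.3 km  (cumulative 19.1 km)
S3→S4: 13.6 km  (cumulative 32.7 km)
S4→S5: 6.5 km  (cumulative 39.2 km)
S5→S6: 10.6 km  (cumulative 49.8 km)
Total route length ≈ 50 km.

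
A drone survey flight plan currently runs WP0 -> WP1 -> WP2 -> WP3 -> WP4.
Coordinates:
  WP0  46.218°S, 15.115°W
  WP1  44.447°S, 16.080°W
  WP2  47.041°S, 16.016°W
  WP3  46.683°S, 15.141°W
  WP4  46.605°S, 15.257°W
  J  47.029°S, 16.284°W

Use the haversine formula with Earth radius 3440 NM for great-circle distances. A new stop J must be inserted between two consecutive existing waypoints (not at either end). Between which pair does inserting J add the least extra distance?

Added distance for inserting J between each consecutive pair:
WP0–WP1: 109.9 NM
WP1–WP2: 10.5 NM
WP2–WP3: 20.4 NM
WP3–WP4: 93.9 NM
Smallest added distance is 10.5 NM, inserting between WP1 and WP2.

between WP1 and WP2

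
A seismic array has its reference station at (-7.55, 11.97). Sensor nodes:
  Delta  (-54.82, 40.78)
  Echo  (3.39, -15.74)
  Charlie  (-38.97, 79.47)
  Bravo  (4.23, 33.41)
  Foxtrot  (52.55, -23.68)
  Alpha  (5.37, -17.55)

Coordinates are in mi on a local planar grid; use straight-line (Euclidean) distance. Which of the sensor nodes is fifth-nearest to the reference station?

Distances from the reference station ((-7.55, 11.97)):
Bravo: 24.5 mi
Echo: 29.8 mi
Alpha: 32.2 mi
Delta: 55.4 mi
Foxtrot: 69.9 mi
Charlie: 74.5 mi
The fifth-nearest is Foxtrot at 69.9 mi.

Foxtrot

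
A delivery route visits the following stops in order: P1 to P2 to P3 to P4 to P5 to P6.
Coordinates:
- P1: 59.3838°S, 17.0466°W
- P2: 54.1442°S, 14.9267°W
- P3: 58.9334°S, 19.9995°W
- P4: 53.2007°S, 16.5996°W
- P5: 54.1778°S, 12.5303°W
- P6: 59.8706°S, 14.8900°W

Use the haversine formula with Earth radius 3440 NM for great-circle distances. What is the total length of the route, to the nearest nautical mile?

1524 NM

Leg distances:
P1→P2: 322.2 NM  (cumulative 322.2 NM)
P2→P3: 332.8 NM  (cumulative 655.0 NM)
P3→P4: 362.4 NM  (cumulative 1017.4 NM)
P4→P5: 156.1 NM  (cumulative 1173.5 NM)
P5→P6: 350.3 NM  (cumulative 1523.8 NM)
Total route length ≈ 1524 NM.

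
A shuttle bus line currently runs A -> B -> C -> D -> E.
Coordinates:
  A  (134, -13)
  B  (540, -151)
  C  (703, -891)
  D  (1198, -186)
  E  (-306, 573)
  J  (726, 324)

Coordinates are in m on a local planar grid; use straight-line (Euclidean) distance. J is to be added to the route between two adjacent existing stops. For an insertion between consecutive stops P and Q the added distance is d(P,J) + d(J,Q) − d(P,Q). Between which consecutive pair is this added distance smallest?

Added distance for inserting J between each consecutive pair:
A–B: 762.5 m
B–C: 967.6 m
C–D: 1048.7 m
D–E: 71.8 m
Smallest added distance is 71.8 m, inserting between D and E.

between D and E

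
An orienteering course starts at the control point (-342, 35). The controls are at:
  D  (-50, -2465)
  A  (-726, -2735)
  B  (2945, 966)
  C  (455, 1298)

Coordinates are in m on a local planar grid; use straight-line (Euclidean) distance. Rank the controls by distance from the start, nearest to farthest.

Distance from the start at (-342, 35) to each:
C (455, 1298): 1493.4 m
D (-50, -2465): 2517.0 m
A (-726, -2735): 2796.5 m
B (2945, 966): 3416.3 m

C, D, A, B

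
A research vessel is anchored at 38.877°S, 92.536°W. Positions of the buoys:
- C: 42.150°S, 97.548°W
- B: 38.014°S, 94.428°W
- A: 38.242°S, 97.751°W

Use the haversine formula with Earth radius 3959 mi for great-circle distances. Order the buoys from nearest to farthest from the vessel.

B, A, C

Computing each great-circle distance from 38.877°S, 92.536°W:
B 38.014°S, 94.428°W: 118.5 mi
A 38.242°S, 97.751°W: 285.1 mi
C 42.150°S, 97.548°W: 347.0 mi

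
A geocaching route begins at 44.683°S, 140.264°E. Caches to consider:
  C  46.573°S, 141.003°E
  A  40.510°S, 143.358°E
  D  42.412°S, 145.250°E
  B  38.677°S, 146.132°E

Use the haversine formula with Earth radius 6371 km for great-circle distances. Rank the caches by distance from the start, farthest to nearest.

Computing each great-circle distance from 44.683°S, 140.264°E:
B 38.677°S, 146.132°E: 826.2 km
A 40.510°S, 143.358°E: 528.5 km
D 42.412°S, 145.250°E: 474.5 km
C 46.573°S, 141.003°E: 217.9 km

B, A, D, C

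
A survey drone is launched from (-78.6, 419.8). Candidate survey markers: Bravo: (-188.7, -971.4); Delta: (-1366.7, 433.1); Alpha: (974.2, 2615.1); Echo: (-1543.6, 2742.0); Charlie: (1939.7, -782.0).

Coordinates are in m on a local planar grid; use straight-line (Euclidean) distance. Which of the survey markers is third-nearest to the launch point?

Charlie

Distance to each, sorted:
Delta: 1288.2 m
Bravo: 1395.5 m
Charlie: 2349.0 m
Alpha: 2434.7 m
Echo: 2745.7 m
The third-nearest is Charlie at 2349.0 m.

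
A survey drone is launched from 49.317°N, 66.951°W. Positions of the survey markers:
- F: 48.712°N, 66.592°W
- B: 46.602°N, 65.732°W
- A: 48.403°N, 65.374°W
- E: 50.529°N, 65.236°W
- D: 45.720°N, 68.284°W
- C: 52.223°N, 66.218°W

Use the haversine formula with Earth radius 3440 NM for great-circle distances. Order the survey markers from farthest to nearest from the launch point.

D, C, B, E, A, F

Computing each great-circle distance from 49.317°N, 66.951°W:
D 45.720°N, 68.284°W: 222.6 NM
C 52.223°N, 66.218°W: 176.7 NM
B 46.602°N, 65.732°W: 170.2 NM
E 50.529°N, 65.236°W: 98.4 NM
A 48.403°N, 65.374°W: 83.0 NM
F 48.712°N, 66.592°W: 39.0 NM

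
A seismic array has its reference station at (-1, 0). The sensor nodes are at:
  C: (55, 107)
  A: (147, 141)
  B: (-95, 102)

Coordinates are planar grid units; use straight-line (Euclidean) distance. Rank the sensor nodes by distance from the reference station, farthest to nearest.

Distances from the reference station:
A (147, 141): 204.4
B (-95, 102): 138.7
C (55, 107): 120.8

A, B, C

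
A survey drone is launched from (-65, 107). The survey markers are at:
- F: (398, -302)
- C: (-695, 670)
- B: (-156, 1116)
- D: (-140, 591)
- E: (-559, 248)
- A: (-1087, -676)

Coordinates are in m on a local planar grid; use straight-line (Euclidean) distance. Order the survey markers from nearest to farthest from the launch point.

Distances from the launch point:
D (-140, 591): 489.8 m
E (-559, 248): 513.7 m
F (398, -302): 617.8 m
C (-695, 670): 844.9 m
B (-156, 1116): 1013.1 m
A (-1087, -676): 1287.5 m

D, E, F, C, B, A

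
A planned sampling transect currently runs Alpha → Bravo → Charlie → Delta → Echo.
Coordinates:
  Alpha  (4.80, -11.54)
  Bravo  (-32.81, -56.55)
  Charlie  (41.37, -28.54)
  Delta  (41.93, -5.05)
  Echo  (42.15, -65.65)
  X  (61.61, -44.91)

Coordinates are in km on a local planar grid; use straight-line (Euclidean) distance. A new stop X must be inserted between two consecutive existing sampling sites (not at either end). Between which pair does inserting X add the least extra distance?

between Delta and Echo

Added distance for inserting X between each consecutive pair:
Alpha–Bravo: 102.4 km
Bravo–Charlie: 41.9 km
Charlie–Delta: 47.0 km
Delta–Echo: 12.3 km
Smallest added distance is 12.3 km, inserting between Delta and Echo.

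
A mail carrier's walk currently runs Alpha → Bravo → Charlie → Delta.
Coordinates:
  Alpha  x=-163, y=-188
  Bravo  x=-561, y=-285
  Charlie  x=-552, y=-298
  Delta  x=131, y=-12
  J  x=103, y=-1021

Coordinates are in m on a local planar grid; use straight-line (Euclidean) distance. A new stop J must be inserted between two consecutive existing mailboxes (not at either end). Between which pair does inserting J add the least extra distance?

between Charlie and Delta

Added distance for inserting J between each consecutive pair:
Alpha–Bravo: 1456.0 m
Bravo–Charlie: 1951.0 m
Charlie–Delta: 1244.5 m
Smallest added distance is 1244.5 m, inserting between Charlie and Delta.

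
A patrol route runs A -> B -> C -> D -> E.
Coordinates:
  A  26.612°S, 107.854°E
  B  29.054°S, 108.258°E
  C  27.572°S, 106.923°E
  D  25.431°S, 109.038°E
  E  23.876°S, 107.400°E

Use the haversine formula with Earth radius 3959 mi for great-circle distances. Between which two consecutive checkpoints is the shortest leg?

Leg distances:
A→B: 170.5 mi
B→C: 130.7 mi
C→D: 197.5 mi
D→E: 148.7 mi
The shortest leg is B–C at 130.7 mi.

B–C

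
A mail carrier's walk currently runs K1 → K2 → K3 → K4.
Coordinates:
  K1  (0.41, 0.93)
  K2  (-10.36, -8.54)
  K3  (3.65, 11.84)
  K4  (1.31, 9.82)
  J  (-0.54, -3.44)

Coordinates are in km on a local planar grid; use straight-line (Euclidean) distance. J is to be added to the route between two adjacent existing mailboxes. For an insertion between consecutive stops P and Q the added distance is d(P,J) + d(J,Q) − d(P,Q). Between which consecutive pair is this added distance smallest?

Added distance for inserting J between each consecutive pair:
K1–K2: 1.2 km
K2–K3: 2.2 km
K3–K4: 26.1 km
Smallest added distance is 1.2 km, inserting between K1 and K2.

between K1 and K2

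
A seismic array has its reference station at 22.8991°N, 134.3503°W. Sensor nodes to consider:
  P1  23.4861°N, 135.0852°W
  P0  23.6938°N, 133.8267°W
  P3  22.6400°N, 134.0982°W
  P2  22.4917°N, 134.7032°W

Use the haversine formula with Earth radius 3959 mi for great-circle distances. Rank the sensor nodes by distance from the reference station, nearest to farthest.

P3, P2, P1, P0

Distance from the reference station at 22.8991°N, 134.3503°W to each:
P3 22.6400°N, 134.0982°W: 24.1 mi
P2 22.4917°N, 134.7032°W: 36.0 mi
P1 23.4861°N, 135.0852°W: 61.8 mi
P0 23.6938°N, 133.8267°W: 64.2 mi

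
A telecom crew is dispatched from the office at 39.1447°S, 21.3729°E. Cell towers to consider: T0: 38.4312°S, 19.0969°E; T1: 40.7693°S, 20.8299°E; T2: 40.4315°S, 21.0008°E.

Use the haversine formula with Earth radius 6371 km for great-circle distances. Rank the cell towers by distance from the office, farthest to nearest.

Distance from the office at 39.1447°S, 21.3729°E to each:
T0 38.4312°S, 19.0969°E: 212.6 km
T1 40.7693°S, 20.8299°E: 186.5 km
T2 40.4315°S, 21.0008°E: 146.6 km

T0, T1, T2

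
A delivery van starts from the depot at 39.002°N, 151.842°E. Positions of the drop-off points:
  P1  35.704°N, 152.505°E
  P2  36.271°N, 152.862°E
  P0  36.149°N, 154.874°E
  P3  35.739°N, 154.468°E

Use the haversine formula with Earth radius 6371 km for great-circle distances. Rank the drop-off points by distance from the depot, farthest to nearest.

P3, P0, P1, P2

Computing each great-circle distance from 39.002°N, 151.842°E:
P3 35.739°N, 154.468°E: 430.6 km
P0 36.149°N, 154.874°E: 414.7 km
P1 35.704°N, 152.505°E: 371.4 km
P2 36.271°N, 152.862°E: 316.7 km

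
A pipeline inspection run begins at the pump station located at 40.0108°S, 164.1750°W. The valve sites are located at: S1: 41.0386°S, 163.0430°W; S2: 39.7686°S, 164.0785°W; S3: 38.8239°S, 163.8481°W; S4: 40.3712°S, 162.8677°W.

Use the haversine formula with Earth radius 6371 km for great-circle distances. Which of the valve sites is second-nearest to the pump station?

Distance to each, sorted:
S2: 28.2 km
S4: 118.1 km
S3: 134.9 km
S1: 149.0 km
The second-nearest is S4 at 118.1 km.

S4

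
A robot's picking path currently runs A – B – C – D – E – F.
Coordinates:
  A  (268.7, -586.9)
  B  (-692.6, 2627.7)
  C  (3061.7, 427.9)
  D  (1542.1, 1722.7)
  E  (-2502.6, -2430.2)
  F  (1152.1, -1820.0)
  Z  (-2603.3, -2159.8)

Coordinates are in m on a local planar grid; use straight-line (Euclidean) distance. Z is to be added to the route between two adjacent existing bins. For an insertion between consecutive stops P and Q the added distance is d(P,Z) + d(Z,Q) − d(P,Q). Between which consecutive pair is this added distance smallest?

Added distance for inserting Z between each consecutive pair:
A–B: 5074.0 m
B–C: 7031.4 m
C–D: 9911.2 m
D–E: 171.1 m
E–F: 354.0 m
Smallest added distance is 171.1 m, inserting between D and E.

between D and E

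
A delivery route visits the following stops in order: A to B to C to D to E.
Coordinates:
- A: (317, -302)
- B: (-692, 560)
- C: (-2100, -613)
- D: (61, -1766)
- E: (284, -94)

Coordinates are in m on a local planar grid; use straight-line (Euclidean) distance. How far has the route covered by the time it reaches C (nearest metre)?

Leg distances:
A→B: 1327.1 m  (cumulative 1327.1 m)
B→C: 1832.6 m  (cumulative 3159.7 m)
Cumulative distance at C ≈ 3160 m.

3160 m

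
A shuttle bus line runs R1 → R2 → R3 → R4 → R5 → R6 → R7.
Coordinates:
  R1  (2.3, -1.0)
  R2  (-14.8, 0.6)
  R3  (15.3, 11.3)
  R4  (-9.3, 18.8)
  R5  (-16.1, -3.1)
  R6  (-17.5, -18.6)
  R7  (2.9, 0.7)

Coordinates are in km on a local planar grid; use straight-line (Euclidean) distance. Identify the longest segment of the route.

Leg distances:
R1→R2: 17.2 km
R2→R3: 31.9 km
R3→R4: 25.7 km
R4→R5: 22.9 km
R5→R6: 15.6 km
R6→R7: 28.1 km
The longest leg is R2–R3 at 31.9 km.

R2–R3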